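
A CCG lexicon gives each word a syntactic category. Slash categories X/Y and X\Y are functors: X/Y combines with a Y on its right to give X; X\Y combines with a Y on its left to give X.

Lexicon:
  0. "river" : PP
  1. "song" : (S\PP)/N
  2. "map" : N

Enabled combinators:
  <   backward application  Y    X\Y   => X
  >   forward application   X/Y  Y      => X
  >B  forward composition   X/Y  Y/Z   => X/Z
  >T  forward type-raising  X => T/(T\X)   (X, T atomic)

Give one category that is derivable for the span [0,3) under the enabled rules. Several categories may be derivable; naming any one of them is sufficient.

[0,3] S   >
  [0,2] S/N   >B
    [0,1] S/(S\PP)   >T
      [0,1] "river" : PP
    [1,2] "song" : (S\PP)/N
  [2,3] "map" : N

S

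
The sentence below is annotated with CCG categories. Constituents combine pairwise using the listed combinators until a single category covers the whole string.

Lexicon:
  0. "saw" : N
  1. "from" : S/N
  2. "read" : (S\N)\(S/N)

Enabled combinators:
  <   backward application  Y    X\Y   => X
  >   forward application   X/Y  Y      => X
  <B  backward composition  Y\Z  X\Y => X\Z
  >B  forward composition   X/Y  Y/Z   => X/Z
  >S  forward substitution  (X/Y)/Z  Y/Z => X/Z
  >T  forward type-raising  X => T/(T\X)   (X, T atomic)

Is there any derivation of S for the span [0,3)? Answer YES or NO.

YES

[0,3] S   <
  [0,1] "saw" : N
  [1,3] S\N   <
    [1,2] "from" : S/N
    [2,3] "read" : (S\N)\(S/N)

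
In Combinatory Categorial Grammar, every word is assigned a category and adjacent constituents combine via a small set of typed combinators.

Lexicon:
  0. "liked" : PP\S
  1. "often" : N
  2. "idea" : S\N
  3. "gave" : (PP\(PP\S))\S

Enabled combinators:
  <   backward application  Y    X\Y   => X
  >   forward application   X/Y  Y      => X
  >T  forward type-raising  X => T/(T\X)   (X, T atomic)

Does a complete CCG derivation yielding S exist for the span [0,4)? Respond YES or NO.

NO

PP\S N S\N (PP\(PP\S))\S
CKY chart[0,4] = {N/(N\PP), NP/(NP\PP), PP, PP/(PP\PP), S/(S\PP)}; S ∉ chart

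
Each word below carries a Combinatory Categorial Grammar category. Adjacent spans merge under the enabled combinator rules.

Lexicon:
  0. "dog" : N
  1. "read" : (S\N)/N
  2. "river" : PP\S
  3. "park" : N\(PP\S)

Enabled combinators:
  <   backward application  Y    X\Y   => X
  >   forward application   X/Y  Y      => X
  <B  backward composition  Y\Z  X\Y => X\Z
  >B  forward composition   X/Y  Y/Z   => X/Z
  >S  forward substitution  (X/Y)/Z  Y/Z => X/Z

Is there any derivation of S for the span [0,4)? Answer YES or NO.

[0,4] S   <
  [0,1] "dog" : N
  [1,4] S\N   >
    [1,2] "read" : (S\N)/N
    [2,4] N   <
      [2,3] "river" : PP\S
      [3,4] "park" : N\(PP\S)

YES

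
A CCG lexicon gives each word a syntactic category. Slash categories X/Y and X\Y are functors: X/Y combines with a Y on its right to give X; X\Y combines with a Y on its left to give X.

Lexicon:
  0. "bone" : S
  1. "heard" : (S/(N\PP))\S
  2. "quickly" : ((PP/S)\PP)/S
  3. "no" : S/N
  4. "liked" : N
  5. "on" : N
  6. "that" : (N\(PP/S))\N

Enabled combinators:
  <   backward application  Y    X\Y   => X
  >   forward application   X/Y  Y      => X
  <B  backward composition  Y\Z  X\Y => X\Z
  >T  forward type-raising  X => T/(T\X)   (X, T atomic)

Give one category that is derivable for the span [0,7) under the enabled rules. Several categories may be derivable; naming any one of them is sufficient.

S

[0,7] S   >
  [0,2] S/(N\PP)   <
    [0,1] "bone" : S
    [1,2] "heard" : (S/(N\PP))\S
  [2,7] N\PP   <B
    [2,5] (PP/S)\PP   >
      [2,3] "quickly" : ((PP/S)\PP)/S
      [3,5] S   >
        [3,4] "no" : S/N
        [4,5] "liked" : N
    [5,7] N\(PP/S)   <
      [5,6] "on" : N
      [6,7] "that" : (N\(PP/S))\N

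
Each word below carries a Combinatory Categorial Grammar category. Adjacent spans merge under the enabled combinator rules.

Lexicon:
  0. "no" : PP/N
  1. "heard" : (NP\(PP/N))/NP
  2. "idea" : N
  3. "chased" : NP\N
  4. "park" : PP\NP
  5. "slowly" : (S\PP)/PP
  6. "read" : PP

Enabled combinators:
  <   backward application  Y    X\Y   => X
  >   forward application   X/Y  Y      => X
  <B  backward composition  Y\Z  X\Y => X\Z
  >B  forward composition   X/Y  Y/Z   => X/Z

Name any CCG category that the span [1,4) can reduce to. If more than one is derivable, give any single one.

NP\(PP/N)

[0,7] S   <
  [0,5] PP   <
    [0,4] NP   <
      [0,1] "no" : PP/N
      [1,4] NP\(PP/N)   >
        [1,2] "heard" : (NP\(PP/N))/NP
        [2,4] NP   <
          [2,3] "idea" : N
          [3,4] "chased" : NP\N
    [4,5] "park" : PP\NP
  [5,7] S\PP   >
    [5,6] "slowly" : (S\PP)/PP
    [6,7] "read" : PP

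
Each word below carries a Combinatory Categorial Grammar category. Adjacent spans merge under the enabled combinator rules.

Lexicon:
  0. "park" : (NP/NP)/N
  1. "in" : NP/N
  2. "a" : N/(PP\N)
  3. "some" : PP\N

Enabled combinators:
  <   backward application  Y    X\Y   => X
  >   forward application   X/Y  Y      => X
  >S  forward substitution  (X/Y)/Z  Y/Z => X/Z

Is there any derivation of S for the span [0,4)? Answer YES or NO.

(NP/NP)/N NP/N N/(PP\N) PP\N
CKY chart[0,4] = {NP}; S ∉ chart

NO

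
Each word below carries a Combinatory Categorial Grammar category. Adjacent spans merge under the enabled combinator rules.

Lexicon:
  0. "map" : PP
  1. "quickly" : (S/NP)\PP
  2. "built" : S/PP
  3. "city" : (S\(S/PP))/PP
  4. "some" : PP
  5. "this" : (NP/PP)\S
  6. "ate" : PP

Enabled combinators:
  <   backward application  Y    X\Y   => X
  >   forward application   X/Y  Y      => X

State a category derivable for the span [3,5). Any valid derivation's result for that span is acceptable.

[0,7] S   >
  [0,2] S/NP   <
    [0,1] "map" : PP
    [1,2] "quickly" : (S/NP)\PP
  [2,7] NP   >
    [2,6] NP/PP   <
      [2,5] S   <
        [2,3] "built" : S/PP
        [3,5] S\(S/PP)   >
          [3,4] "city" : (S\(S/PP))/PP
          [4,5] "some" : PP
      [5,6] "this" : (NP/PP)\S
    [6,7] "ate" : PP

S\(S/PP)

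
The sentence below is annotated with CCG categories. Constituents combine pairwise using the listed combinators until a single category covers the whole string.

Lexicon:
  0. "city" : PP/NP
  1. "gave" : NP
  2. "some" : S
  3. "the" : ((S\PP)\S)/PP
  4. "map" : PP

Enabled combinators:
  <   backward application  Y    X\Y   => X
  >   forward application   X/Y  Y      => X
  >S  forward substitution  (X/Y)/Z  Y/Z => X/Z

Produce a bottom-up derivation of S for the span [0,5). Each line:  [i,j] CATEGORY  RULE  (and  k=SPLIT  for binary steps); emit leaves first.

[0,1] PP/NP  lex  "city"
[1,2] NP  lex  "gave"
[0,2] PP  >  k=1
[2,3] S  lex  "some"
[3,4] ((S\PP)\S)/PP  lex  "the"
[4,5] PP  lex  "map"
[3,5] (S\PP)\S  >  k=4
[2,5] S\PP  <  k=3
[0,5] S  <  k=2

[0,5] S   <
  [0,2] PP   >
    [0,1] "city" : PP/NP
    [1,2] "gave" : NP
  [2,5] S\PP   <
    [2,3] "some" : S
    [3,5] (S\PP)\S   >
      [3,4] "the" : ((S\PP)\S)/PP
      [4,5] "map" : PP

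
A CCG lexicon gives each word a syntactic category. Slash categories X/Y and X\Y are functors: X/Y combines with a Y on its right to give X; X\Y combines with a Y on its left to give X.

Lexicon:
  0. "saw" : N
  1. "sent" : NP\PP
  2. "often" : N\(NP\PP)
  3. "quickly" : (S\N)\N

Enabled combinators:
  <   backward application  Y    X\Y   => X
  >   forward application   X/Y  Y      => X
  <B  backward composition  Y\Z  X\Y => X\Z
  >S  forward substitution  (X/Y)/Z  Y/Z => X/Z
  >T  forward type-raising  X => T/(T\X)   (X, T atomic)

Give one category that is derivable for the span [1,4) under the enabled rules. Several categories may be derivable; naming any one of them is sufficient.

S\N

[0,4] S   <
  [0,1] "saw" : N
  [1,4] S\N   <
    [1,3] N   <
      [1,2] "sent" : NP\PP
      [2,3] "often" : N\(NP\PP)
    [3,4] "quickly" : (S\N)\N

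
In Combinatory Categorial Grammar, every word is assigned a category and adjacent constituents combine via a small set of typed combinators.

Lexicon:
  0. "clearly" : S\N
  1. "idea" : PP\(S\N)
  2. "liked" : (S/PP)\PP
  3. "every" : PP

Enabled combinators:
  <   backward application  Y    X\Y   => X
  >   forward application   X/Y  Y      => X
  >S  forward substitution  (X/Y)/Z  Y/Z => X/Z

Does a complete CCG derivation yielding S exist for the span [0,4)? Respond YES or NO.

[0,4] S   >
  [0,3] S/PP   <
    [0,2] PP   <
      [0,1] "clearly" : S\N
      [1,2] "idea" : PP\(S\N)
    [2,3] "liked" : (S/PP)\PP
  [3,4] "every" : PP

YES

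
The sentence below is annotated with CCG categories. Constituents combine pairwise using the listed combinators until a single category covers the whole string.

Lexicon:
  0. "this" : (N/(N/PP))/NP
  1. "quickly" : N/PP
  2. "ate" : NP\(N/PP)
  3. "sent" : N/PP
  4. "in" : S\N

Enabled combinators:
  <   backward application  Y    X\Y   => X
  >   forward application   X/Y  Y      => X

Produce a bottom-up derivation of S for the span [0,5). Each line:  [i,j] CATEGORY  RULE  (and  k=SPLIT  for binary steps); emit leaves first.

[0,5] S   <
  [0,4] N   >
    [0,3] N/(N/PP)   >
      [0,1] "this" : (N/(N/PP))/NP
      [1,3] NP   <
        [1,2] "quickly" : N/PP
        [2,3] "ate" : NP\(N/PP)
    [3,4] "sent" : N/PP
  [4,5] "in" : S\N

[0,1] (N/(N/PP))/NP  lex  "this"
[1,2] N/PP  lex  "quickly"
[2,3] NP\(N/PP)  lex  "ate"
[1,3] NP  <  k=2
[0,3] N/(N/PP)  >  k=1
[3,4] N/PP  lex  "sent"
[0,4] N  >  k=3
[4,5] S\N  lex  "in"
[0,5] S  <  k=4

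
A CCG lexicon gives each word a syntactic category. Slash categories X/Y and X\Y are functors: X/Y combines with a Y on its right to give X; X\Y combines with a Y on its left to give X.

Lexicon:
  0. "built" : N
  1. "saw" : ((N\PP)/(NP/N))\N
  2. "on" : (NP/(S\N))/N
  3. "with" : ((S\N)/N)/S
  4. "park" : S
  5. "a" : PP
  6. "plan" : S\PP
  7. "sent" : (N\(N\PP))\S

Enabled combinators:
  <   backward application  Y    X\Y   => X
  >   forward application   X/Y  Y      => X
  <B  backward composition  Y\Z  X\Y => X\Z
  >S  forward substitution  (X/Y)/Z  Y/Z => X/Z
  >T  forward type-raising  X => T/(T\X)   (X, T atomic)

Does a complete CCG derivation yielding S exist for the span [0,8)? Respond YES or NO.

N ((N\PP)/(NP/N))\N (NP/(S\N))/N ((S\N)/N)/S S PP S\PP (N\(N\PP))\S
CKY chart[0,8] = {N, N/(N\N), NP/(NP\N), PP/(PP\N), S/(S\N)}; S ∉ chart

NO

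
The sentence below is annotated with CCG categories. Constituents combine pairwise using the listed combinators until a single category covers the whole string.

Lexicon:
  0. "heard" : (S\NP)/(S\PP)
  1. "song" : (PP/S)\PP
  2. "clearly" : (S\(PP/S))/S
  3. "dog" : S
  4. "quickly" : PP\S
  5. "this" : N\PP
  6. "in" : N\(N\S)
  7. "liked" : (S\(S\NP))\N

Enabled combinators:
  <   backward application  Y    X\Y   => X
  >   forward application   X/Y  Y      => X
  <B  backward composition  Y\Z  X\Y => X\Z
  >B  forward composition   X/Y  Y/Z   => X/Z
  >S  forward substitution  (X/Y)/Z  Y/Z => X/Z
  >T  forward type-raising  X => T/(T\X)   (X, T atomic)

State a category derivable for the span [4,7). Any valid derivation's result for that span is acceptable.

[0,8] S   <
  [0,4] S\NP   >
    [0,1] "heard" : (S\NP)/(S\PP)
    [1,4] S\PP   <B
      [1,2] "song" : (PP/S)\PP
      [2,4] S\(PP/S)   >
        [2,3] "clearly" : (S\(PP/S))/S
        [3,4] "dog" : S
  [4,8] S\(S\NP)   <
    [4,7] N   <
      [4,6] N\S   <B
        [4,5] "quickly" : PP\S
        [5,6] "this" : N\PP
      [6,7] "in" : N\(N\S)
    [7,8] "liked" : (S\(S\NP))\N

N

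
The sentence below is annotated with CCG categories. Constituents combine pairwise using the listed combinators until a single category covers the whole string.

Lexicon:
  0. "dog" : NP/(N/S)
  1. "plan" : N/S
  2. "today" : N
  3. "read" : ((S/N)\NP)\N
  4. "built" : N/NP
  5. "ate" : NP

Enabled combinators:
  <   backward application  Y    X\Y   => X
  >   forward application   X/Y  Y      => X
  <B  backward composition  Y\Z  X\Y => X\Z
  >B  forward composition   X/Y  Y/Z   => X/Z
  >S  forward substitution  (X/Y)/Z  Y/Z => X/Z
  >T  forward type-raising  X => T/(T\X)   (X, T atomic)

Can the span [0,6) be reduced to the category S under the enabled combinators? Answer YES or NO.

[0,6] S   >
  [0,4] S/N   <
    [0,2] NP   >
      [0,1] "dog" : NP/(N/S)
      [1,2] "plan" : N/S
    [2,4] (S/N)\NP   <
      [2,3] "today" : N
      [3,4] "read" : ((S/N)\NP)\N
  [4,6] N   >
    [4,5] "built" : N/NP
    [5,6] "ate" : NP

YES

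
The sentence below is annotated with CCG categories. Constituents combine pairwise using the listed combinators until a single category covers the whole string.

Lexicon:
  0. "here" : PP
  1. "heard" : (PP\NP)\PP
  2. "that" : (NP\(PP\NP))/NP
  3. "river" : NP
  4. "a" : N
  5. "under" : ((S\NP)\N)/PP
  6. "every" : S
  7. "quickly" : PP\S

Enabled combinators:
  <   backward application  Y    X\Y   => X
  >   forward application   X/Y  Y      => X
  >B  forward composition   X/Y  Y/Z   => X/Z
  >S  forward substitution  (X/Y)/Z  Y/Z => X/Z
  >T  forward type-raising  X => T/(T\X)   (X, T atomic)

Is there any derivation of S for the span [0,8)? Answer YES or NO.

[0,8] S   <
  [0,4] NP   <
    [0,2] PP\NP   <
      [0,1] "here" : PP
      [1,2] "heard" : (PP\NP)\PP
    [2,4] NP\(PP\NP)   >
      [2,3] "that" : (NP\(PP\NP))/NP
      [3,4] "river" : NP
  [4,8] S\NP   <
    [4,5] "a" : N
    [5,8] (S\NP)\N   >
      [5,6] "under" : ((S\NP)\N)/PP
      [6,8] PP   >
        [6,7] PP/(PP\S)   >T
          [6,7] "every" : S
        [7,8] "quickly" : PP\S

YES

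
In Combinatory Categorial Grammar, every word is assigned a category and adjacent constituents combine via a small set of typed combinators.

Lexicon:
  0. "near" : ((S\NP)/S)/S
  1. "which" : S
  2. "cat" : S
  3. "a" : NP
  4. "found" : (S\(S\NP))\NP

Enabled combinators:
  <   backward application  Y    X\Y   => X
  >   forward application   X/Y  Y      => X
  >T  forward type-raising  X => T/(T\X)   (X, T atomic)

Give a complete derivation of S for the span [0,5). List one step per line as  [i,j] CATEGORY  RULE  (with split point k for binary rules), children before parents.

[0,5] S   <
  [0,3] S\NP   >
    [0,2] (S\NP)/S   >
      [0,1] "near" : ((S\NP)/S)/S
      [1,2] "which" : S
    [2,3] "cat" : S
  [3,5] S\(S\NP)   <
    [3,4] "a" : NP
    [4,5] "found" : (S\(S\NP))\NP

[0,1] ((S\NP)/S)/S  lex  "near"
[1,2] S  lex  "which"
[0,2] (S\NP)/S  >  k=1
[2,3] S  lex  "cat"
[0,3] S\NP  >  k=2
[3,4] NP  lex  "a"
[4,5] (S\(S\NP))\NP  lex  "found"
[3,5] S\(S\NP)  <  k=4
[0,5] S  <  k=3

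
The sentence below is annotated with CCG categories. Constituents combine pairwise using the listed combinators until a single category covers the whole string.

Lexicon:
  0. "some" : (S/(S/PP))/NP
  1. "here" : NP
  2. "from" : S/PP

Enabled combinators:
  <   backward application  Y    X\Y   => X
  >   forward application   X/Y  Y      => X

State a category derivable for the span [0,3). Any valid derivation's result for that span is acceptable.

S

[0,3] S   >
  [0,2] S/(S/PP)   >
    [0,1] "some" : (S/(S/PP))/NP
    [1,2] "here" : NP
  [2,3] "from" : S/PP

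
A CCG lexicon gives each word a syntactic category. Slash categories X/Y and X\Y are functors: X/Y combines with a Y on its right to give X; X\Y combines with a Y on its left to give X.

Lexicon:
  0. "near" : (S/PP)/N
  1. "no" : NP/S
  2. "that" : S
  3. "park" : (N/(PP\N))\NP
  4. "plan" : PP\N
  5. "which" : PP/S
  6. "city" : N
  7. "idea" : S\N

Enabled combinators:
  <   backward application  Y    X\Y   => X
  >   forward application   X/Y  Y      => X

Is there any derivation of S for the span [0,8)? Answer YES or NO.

YES

[0,8] S   >
  [0,5] S/PP   >
    [0,1] "near" : (S/PP)/N
    [1,5] N   >
      [1,4] N/(PP\N)   <
        [1,3] NP   >
          [1,2] "no" : NP/S
          [2,3] "that" : S
        [3,4] "park" : (N/(PP\N))\NP
      [4,5] "plan" : PP\N
  [5,8] PP   >
    [5,6] "which" : PP/S
    [6,8] S   <
      [6,7] "city" : N
      [7,8] "idea" : S\N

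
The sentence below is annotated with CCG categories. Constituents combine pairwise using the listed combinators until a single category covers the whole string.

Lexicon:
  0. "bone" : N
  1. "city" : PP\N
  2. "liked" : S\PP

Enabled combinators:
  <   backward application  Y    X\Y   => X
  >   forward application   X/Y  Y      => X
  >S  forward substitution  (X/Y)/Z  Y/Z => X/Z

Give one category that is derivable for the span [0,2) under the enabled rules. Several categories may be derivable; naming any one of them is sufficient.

PP

[0,3] S   <
  [0,2] PP   <
    [0,1] "bone" : N
    [1,2] "city" : PP\N
  [2,3] "liked" : S\PP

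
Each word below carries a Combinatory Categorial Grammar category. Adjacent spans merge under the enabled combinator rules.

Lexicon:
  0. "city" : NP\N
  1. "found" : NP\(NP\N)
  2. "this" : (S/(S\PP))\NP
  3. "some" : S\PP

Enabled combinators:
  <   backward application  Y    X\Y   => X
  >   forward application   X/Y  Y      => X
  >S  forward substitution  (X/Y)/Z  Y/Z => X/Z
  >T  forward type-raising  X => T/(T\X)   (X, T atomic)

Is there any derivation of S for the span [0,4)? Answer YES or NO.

YES

[0,4] S   >
  [0,3] S/(S\PP)   <
    [0,2] NP   <
      [0,1] "city" : NP\N
      [1,2] "found" : NP\(NP\N)
    [2,3] "this" : (S/(S\PP))\NP
  [3,4] "some" : S\PP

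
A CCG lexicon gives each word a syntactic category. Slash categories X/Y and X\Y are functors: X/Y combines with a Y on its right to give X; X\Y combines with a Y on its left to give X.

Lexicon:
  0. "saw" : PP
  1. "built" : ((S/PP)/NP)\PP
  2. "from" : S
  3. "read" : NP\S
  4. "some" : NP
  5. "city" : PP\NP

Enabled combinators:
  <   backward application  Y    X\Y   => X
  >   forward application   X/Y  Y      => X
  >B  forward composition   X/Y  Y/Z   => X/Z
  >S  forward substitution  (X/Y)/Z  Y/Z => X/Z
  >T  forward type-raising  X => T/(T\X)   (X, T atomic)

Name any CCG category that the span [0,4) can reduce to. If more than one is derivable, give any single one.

S/PP

[0,6] S   >
  [0,4] S/PP   >
    [0,2] (S/PP)/NP   <
      [0,1] "saw" : PP
      [1,2] "built" : ((S/PP)/NP)\PP
    [2,4] NP   >
      [2,3] NP/(NP\S)   >T
        [2,3] "from" : S
      [3,4] "read" : NP\S
  [4,6] PP   <
    [4,5] "some" : NP
    [5,6] "city" : PP\NP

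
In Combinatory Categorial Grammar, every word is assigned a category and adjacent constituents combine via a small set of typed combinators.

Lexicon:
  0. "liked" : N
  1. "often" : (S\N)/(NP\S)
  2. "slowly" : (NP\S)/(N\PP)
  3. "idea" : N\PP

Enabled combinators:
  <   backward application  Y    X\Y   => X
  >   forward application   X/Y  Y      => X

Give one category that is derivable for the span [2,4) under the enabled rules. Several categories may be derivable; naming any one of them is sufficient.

[0,4] S   <
  [0,1] "liked" : N
  [1,4] S\N   >
    [1,2] "often" : (S\N)/(NP\S)
    [2,4] NP\S   >
      [2,3] "slowly" : (NP\S)/(N\PP)
      [3,4] "idea" : N\PP

NP\S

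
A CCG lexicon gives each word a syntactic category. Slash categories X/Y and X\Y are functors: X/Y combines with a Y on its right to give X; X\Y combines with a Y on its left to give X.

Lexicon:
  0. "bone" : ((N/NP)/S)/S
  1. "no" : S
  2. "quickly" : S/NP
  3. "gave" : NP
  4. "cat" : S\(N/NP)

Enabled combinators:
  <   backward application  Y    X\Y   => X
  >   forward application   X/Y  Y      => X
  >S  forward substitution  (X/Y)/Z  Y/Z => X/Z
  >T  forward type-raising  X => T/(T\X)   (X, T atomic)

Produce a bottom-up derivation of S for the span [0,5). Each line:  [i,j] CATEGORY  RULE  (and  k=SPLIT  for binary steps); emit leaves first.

[0,5] S   <
  [0,4] N/NP   >
    [0,2] (N/NP)/S   >
      [0,1] "bone" : ((N/NP)/S)/S
      [1,2] "no" : S
    [2,4] S   >
      [2,3] "quickly" : S/NP
      [3,4] "gave" : NP
  [4,5] "cat" : S\(N/NP)

[0,1] ((N/NP)/S)/S  lex  "bone"
[1,2] S  lex  "no"
[0,2] (N/NP)/S  >  k=1
[2,3] S/NP  lex  "quickly"
[3,4] NP  lex  "gave"
[2,4] S  >  k=3
[0,4] N/NP  >  k=2
[4,5] S\(N/NP)  lex  "cat"
[0,5] S  <  k=4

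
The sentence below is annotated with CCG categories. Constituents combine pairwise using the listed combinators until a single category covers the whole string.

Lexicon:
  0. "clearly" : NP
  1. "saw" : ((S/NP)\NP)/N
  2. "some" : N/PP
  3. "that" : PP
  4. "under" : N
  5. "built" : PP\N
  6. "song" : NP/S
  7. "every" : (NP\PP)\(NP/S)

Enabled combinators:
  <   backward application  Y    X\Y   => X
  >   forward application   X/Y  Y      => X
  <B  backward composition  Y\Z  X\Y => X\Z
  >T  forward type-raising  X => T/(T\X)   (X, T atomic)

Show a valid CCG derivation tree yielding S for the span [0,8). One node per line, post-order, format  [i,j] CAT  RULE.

[0,8] S   >
  [0,4] S/NP   <
    [0,1] "clearly" : NP
    [1,4] (S/NP)\NP   >
      [1,2] "saw" : ((S/NP)\NP)/N
      [2,4] N   >
        [2,3] "some" : N/PP
        [3,4] "that" : PP
  [4,8] NP   <
    [4,6] PP   <
      [4,5] "under" : N
      [5,6] "built" : PP\N
    [6,8] NP\PP   <
      [6,7] "song" : NP/S
      [7,8] "every" : (NP\PP)\(NP/S)

[0,1] NP  lex  "clearly"
[1,2] ((S/NP)\NP)/N  lex  "saw"
[2,3] N/PP  lex  "some"
[3,4] PP  lex  "that"
[2,4] N  >  k=3
[1,4] (S/NP)\NP  >  k=2
[0,4] S/NP  <  k=1
[4,5] N  lex  "under"
[5,6] PP\N  lex  "built"
[4,6] PP  <  k=5
[6,7] NP/S  lex  "song"
[7,8] (NP\PP)\(NP/S)  lex  "every"
[6,8] NP\PP  <  k=7
[4,8] NP  <  k=6
[0,8] S  >  k=4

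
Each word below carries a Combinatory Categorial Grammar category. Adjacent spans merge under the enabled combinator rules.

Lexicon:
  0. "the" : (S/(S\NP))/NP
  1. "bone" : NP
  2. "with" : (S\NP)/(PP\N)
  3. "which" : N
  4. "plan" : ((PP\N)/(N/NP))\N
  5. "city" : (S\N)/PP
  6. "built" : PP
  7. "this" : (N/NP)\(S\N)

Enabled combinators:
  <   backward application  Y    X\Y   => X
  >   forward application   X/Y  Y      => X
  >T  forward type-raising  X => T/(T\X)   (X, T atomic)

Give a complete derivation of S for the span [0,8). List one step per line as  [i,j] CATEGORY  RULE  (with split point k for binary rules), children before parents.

[0,8] S   >
  [0,2] S/(S\NP)   >
    [0,1] "the" : (S/(S\NP))/NP
    [1,2] "bone" : NP
  [2,8] S\NP   >
    [2,3] "with" : (S\NP)/(PP\N)
    [3,8] PP\N   >
      [3,5] (PP\N)/(N/NP)   <
        [3,4] "which" : N
        [4,5] "plan" : ((PP\N)/(N/NP))\N
      [5,8] N/NP   <
        [5,7] S\N   >
          [5,6] "city" : (S\N)/PP
          [6,7] "built" : PP
        [7,8] "this" : (N/NP)\(S\N)

[0,1] (S/(S\NP))/NP  lex  "the"
[1,2] NP  lex  "bone"
[0,2] S/(S\NP)  >  k=1
[2,3] (S\NP)/(PP\N)  lex  "with"
[3,4] N  lex  "which"
[4,5] ((PP\N)/(N/NP))\N  lex  "plan"
[3,5] (PP\N)/(N/NP)  <  k=4
[5,6] (S\N)/PP  lex  "city"
[6,7] PP  lex  "built"
[5,7] S\N  >  k=6
[7,8] (N/NP)\(S\N)  lex  "this"
[5,8] N/NP  <  k=7
[3,8] PP\N  >  k=5
[2,8] S\NP  >  k=3
[0,8] S  >  k=2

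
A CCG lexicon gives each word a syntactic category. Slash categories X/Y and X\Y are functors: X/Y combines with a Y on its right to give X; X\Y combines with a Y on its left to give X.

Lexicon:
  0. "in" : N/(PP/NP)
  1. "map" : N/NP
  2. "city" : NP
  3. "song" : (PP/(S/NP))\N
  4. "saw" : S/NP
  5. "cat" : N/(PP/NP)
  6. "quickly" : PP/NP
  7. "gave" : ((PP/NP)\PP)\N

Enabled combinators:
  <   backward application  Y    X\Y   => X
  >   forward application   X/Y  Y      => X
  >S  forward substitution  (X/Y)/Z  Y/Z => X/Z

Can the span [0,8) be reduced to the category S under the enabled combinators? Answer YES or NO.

NO

N/(PP/NP) N/NP NP (PP/(S/NP))\N S/NP N/(PP/NP) PP/NP ((PP/NP)\PP)\N
CKY chart[0,8] = {N}; S ∉ chart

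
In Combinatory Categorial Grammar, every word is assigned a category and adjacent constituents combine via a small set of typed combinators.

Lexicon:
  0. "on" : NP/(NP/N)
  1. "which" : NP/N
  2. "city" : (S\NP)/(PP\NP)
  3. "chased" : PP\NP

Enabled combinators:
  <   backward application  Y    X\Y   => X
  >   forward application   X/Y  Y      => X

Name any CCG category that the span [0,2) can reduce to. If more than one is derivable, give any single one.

NP

[0,4] S   <
  [0,2] NP   >
    [0,1] "on" : NP/(NP/N)
    [1,2] "which" : NP/N
  [2,4] S\NP   >
    [2,3] "city" : (S\NP)/(PP\NP)
    [3,4] "chased" : PP\NP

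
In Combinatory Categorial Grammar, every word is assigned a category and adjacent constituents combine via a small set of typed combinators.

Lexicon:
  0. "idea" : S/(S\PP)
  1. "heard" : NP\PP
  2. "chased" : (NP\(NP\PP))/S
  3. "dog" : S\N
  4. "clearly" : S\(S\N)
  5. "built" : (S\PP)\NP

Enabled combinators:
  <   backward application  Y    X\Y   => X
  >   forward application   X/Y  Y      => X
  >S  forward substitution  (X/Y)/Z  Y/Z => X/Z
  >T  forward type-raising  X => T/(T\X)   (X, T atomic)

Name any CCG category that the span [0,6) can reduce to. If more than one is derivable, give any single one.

[0,6] S   >
  [0,1] "idea" : S/(S\PP)
  [1,6] S\PP   <
    [1,5] NP   <
      [1,2] "heard" : NP\PP
      [2,5] NP\(NP\PP)   >
        [2,3] "chased" : (NP\(NP\PP))/S
        [3,5] S   <
          [3,4] "dog" : S\N
          [4,5] "clearly" : S\(S\N)
    [5,6] "built" : (S\PP)\NP

S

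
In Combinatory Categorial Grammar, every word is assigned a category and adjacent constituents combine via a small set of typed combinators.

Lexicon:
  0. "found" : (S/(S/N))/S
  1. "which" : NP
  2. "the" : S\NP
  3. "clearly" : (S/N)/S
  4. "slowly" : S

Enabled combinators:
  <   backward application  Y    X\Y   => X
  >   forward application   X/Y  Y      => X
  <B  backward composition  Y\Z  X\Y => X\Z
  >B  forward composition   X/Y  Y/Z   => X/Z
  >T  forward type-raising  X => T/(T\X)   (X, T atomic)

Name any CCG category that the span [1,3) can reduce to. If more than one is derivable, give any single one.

S

[0,5] S   >
  [0,3] S/(S/N)   >
    [0,1] "found" : (S/(S/N))/S
    [1,3] S   <
      [1,2] "which" : NP
      [2,3] "the" : S\NP
  [3,5] S/N   >
    [3,4] "clearly" : (S/N)/S
    [4,5] "slowly" : S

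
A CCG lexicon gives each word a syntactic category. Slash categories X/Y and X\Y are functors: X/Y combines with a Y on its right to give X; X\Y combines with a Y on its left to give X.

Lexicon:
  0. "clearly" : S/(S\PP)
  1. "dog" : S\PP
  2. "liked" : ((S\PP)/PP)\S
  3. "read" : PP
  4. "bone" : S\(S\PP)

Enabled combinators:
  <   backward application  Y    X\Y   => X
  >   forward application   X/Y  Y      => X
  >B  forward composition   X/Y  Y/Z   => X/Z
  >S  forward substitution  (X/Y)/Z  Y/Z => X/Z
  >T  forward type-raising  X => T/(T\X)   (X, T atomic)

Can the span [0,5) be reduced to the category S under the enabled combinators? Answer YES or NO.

[0,5] S   <
  [0,4] S\PP   >
    [0,3] (S\PP)/PP   <
      [0,2] S   >
        [0,1] "clearly" : S/(S\PP)
        [1,2] "dog" : S\PP
      [2,3] "liked" : ((S\PP)/PP)\S
    [3,4] "read" : PP
  [4,5] "bone" : S\(S\PP)

YES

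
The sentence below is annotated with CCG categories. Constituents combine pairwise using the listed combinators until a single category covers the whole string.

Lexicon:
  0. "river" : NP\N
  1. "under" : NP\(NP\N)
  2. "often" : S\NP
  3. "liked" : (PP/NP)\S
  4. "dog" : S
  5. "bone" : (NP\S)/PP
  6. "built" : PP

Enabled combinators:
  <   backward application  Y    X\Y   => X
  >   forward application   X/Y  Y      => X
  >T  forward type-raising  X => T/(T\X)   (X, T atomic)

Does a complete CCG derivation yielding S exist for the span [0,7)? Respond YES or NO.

NP\N NP\(NP\N) S\NP (PP/NP)\S S (NP\S)/PP PP
CKY chart[0,7] = {N/(N\PP), NP/(NP\PP), PP, PP/(PP\PP), S/(S\PP)}; S ∉ chart

NO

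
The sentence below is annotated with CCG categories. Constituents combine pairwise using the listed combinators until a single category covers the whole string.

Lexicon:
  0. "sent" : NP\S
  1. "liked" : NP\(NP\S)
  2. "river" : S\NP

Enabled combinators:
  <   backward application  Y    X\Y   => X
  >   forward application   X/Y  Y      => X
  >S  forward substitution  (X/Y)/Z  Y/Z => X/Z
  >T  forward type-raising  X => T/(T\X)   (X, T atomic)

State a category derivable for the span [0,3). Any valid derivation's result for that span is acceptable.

S

[0,3] S   <
  [0,2] NP   <
    [0,1] "sent" : NP\S
    [1,2] "liked" : NP\(NP\S)
  [2,3] "river" : S\NP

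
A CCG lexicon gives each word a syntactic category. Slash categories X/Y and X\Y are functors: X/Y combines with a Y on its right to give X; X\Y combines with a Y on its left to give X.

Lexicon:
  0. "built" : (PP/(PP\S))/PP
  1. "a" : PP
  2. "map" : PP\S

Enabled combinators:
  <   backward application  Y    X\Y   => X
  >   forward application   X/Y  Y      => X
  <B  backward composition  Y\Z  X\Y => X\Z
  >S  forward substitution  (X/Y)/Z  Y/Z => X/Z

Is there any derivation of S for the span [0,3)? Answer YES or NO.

NO

(PP/(PP\S))/PP PP PP\S
CKY chart[0,3] = {PP}; S ∉ chart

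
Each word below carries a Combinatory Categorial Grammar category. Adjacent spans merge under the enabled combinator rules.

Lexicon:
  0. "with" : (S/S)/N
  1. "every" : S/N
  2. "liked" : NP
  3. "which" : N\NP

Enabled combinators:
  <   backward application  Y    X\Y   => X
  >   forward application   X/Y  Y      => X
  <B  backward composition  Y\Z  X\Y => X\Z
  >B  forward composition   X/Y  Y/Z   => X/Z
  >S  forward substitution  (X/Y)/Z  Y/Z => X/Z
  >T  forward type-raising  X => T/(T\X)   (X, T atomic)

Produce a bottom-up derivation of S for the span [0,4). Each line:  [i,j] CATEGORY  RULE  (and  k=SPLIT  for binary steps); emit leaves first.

[0,1] (S/S)/N  lex  "with"
[1,2] S/N  lex  "every"
[0,2] S/N  >S  k=1
[2,3] NP  lex  "liked"
[2,3] N/(N\NP)  >T
[3,4] N\NP  lex  "which"
[2,4] N  >  k=3
[0,4] S  >  k=2

[0,4] S   >
  [0,2] S/N   >S
    [0,1] "with" : (S/S)/N
    [1,2] "every" : S/N
  [2,4] N   >
    [2,3] N/(N\NP)   >T
      [2,3] "liked" : NP
    [3,4] "which" : N\NP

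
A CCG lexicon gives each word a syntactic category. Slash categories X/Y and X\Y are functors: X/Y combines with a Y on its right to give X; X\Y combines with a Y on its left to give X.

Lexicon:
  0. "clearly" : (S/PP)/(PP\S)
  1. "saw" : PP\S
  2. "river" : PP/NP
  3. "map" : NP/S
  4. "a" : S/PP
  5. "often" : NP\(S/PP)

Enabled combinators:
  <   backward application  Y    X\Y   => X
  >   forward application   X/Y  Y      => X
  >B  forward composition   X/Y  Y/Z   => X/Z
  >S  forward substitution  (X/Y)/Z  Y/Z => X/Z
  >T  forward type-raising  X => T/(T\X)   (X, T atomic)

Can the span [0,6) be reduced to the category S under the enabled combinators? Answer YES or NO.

NO

(S/PP)/(PP\S) PP\S PP/NP NP/S S/PP NP\(S/PP)
CKY chart[0,6] = {N/(N\NP), NP, NP/(NP\NP), PP/(PP\NP), S/(S\NP)}; S ∉ chart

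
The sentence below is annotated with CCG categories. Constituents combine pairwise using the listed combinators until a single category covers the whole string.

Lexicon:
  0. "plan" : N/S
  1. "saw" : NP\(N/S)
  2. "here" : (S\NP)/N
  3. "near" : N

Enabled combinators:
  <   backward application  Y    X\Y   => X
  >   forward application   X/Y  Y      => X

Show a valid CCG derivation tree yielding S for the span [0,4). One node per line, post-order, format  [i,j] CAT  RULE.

[0,4] S   <
  [0,2] NP   <
    [0,1] "plan" : N/S
    [1,2] "saw" : NP\(N/S)
  [2,4] S\NP   >
    [2,3] "here" : (S\NP)/N
    [3,4] "near" : N

[0,1] N/S  lex  "plan"
[1,2] NP\(N/S)  lex  "saw"
[0,2] NP  <  k=1
[2,3] (S\NP)/N  lex  "here"
[3,4] N  lex  "near"
[2,4] S\NP  >  k=3
[0,4] S  <  k=2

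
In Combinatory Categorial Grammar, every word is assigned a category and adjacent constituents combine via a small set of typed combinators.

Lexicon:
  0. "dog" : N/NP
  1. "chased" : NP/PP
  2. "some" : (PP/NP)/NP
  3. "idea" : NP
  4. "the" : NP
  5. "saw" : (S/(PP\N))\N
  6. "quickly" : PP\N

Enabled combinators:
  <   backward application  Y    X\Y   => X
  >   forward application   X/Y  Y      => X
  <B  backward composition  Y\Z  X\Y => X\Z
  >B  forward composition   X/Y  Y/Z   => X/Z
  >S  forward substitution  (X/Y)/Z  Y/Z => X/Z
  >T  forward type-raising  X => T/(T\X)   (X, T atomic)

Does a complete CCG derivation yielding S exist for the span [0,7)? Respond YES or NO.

YES

[0,7] S   >
  [0,6] S/(PP\N)   <
    [0,5] N   >
      [0,2] N/PP   >B
        [0,1] "dog" : N/NP
        [1,2] "chased" : NP/PP
      [2,5] PP   >
        [2,4] PP/NP   >
          [2,3] "some" : (PP/NP)/NP
          [3,4] "idea" : NP
        [4,5] "the" : NP
    [5,6] "saw" : (S/(PP\N))\N
  [6,7] "quickly" : PP\N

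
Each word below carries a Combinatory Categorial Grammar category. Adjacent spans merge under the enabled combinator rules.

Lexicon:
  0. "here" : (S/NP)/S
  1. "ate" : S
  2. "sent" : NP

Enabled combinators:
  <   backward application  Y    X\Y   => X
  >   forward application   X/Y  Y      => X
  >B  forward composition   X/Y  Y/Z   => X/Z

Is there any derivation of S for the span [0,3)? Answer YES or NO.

[0,3] S   >
  [0,2] S/NP   >
    [0,1] "here" : (S/NP)/S
    [1,2] "ate" : S
  [2,3] "sent" : NP

YES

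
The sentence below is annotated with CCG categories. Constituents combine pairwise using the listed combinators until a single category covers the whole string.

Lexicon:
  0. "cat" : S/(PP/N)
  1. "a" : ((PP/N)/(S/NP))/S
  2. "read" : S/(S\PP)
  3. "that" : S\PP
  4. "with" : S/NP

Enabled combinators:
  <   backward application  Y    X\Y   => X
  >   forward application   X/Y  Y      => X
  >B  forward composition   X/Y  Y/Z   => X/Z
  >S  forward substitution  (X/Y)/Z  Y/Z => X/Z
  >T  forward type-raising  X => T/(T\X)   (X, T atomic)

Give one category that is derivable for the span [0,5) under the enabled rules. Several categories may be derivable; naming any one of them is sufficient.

[0,5] S   >
  [0,1] "cat" : S/(PP/N)
  [1,5] PP/N   >
    [1,4] (PP/N)/(S/NP)   >
      [1,2] "a" : ((PP/N)/(S/NP))/S
      [2,4] S   >
        [2,3] "read" : S/(S\PP)
        [3,4] "that" : S\PP
    [4,5] "with" : S/NP

S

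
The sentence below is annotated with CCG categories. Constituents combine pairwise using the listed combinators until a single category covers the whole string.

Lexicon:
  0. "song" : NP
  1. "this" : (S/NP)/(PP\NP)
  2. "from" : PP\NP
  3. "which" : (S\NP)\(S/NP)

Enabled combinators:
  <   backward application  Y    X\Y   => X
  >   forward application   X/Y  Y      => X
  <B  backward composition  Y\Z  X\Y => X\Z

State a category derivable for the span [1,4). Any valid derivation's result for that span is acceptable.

[0,4] S   <
  [0,1] "song" : NP
  [1,4] S\NP   <
    [1,3] S/NP   >
      [1,2] "this" : (S/NP)/(PP\NP)
      [2,3] "from" : PP\NP
    [3,4] "which" : (S\NP)\(S/NP)

S\NP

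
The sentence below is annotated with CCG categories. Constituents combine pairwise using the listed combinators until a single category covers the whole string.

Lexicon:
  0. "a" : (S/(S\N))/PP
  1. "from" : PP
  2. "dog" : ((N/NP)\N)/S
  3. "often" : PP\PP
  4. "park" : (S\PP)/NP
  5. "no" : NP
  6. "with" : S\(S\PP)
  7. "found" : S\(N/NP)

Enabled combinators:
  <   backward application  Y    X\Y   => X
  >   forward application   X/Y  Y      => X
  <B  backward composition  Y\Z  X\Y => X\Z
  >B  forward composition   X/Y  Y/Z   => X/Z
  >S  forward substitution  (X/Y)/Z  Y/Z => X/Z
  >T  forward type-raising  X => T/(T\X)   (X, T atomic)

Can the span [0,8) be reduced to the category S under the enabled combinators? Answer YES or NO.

[0,8] S   >
  [0,2] S/(S\N)   >
    [0,1] "a" : (S/(S\N))/PP
    [1,2] "from" : PP
  [2,8] S\N   <B
    [2,7] (N/NP)\N   >
      [2,3] "dog" : ((N/NP)\N)/S
      [3,7] S   <
        [3,6] S\PP   <B
          [3,4] "often" : PP\PP
          [4,6] S\PP   >
            [4,5] "park" : (S\PP)/NP
            [5,6] "no" : NP
        [6,7] "with" : S\(S\PP)
    [7,8] "found" : S\(N/NP)

YES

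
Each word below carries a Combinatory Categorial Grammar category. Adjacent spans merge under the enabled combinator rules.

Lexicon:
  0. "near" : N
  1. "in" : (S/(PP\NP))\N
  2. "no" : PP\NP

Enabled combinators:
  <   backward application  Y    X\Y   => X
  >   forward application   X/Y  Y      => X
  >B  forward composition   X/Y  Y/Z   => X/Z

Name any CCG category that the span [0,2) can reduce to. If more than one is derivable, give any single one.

[0,3] S   >
  [0,2] S/(PP\NP)   <
    [0,1] "near" : N
    [1,2] "in" : (S/(PP\NP))\N
  [2,3] "no" : PP\NP

S/(PP\NP)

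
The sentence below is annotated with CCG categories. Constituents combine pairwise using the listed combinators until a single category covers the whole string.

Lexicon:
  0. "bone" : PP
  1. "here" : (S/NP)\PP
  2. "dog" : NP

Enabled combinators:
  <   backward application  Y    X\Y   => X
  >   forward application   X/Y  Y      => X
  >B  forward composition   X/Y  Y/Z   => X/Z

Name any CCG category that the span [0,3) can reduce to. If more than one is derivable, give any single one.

[0,3] S   >
  [0,2] S/NP   <
    [0,1] "bone" : PP
    [1,2] "here" : (S/NP)\PP
  [2,3] "dog" : NP

S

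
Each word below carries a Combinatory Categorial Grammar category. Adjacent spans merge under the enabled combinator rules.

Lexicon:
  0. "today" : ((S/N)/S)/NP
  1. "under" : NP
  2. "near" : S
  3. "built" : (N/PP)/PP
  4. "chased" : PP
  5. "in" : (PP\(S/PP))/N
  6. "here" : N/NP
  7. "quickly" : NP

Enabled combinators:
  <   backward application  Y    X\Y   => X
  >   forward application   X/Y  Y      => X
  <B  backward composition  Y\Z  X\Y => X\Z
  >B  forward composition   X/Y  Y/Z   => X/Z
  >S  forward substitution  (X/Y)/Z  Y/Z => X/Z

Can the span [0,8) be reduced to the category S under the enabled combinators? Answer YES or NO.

NO

((S/N)/S)/NP NP S (N/PP)/PP PP (PP\(S/PP))/N N/NP NP
CKY chart[0,8] = {PP}; S ∉ chart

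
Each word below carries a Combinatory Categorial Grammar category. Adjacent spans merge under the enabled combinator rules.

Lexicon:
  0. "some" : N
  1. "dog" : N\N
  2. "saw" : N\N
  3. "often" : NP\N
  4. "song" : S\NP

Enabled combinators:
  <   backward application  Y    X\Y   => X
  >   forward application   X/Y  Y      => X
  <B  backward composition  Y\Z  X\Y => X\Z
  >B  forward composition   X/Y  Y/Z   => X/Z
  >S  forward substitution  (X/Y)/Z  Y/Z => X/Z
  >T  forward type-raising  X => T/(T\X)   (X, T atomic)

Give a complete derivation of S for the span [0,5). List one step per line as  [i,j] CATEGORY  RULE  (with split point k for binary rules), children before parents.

[0,5] S   >
  [0,1] S/(S\N)   >T
    [0,1] "some" : N
  [1,5] S\N   <B
    [1,4] NP\N   <B
      [1,2] "dog" : N\N
      [2,4] NP\N   <B
        [2,3] "saw" : N\N
        [3,4] "often" : NP\N
    [4,5] "song" : S\NP

[0,1] N  lex  "some"
[0,1] S/(S\N)  >T
[1,2] N\N  lex  "dog"
[2,3] N\N  lex  "saw"
[3,4] NP\N  lex  "often"
[2,4] NP\N  <B  k=3
[1,4] NP\N  <B  k=2
[4,5] S\NP  lex  "song"
[1,5] S\N  <B  k=4
[0,5] S  >  k=1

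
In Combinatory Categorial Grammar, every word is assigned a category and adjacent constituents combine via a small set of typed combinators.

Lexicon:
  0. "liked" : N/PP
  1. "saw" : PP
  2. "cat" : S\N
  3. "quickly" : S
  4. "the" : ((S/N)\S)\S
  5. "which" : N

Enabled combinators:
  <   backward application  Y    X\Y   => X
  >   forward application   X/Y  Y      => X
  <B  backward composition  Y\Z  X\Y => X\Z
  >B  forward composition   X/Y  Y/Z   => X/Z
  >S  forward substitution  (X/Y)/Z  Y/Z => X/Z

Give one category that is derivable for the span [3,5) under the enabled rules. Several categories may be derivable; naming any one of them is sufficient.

[0,6] S   >
  [0,5] S/N   <
    [0,3] S   <
      [0,2] N   >
        [0,1] "liked" : N/PP
        [1,2] "saw" : PP
      [2,3] "cat" : S\N
    [3,5] (S/N)\S   <
      [3,4] "quickly" : S
      [4,5] "the" : ((S/N)\S)\S
  [5,6] "which" : N

(S/N)\S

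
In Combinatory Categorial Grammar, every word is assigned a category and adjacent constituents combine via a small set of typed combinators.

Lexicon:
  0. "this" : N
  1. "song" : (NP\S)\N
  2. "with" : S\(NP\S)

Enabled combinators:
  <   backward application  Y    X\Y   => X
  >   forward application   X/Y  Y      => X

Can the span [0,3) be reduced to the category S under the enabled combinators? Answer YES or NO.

YES

[0,3] S   <
  [0,2] NP\S   <
    [0,1] "this" : N
    [1,2] "song" : (NP\S)\N
  [2,3] "with" : S\(NP\S)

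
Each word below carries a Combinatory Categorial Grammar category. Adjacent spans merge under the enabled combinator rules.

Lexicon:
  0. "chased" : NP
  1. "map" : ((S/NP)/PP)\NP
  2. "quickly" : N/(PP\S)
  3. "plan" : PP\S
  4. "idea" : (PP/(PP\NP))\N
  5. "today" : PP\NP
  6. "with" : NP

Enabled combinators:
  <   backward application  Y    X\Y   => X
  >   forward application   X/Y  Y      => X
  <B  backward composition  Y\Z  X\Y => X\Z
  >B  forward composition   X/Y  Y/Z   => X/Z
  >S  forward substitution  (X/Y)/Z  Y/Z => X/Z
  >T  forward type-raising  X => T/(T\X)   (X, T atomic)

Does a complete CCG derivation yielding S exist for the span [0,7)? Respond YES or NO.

[0,7] S   >
  [0,6] S/NP   >
    [0,2] (S/NP)/PP   <
      [0,1] "chased" : NP
      [1,2] "map" : ((S/NP)/PP)\NP
    [2,6] PP   >
      [2,5] PP/(PP\NP)   <
        [2,4] N   >
          [2,3] "quickly" : N/(PP\S)
          [3,4] "plan" : PP\S
        [4,5] "idea" : (PP/(PP\NP))\N
      [5,6] "today" : PP\NP
  [6,7] "with" : NP

YES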